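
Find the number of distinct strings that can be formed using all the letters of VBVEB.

The 5 letters of VBVEB have repeats: B appearing twice and V appearing twice.
The number of distinct arrangements is 5!/(2!·2!) = 120/4 = 30.

30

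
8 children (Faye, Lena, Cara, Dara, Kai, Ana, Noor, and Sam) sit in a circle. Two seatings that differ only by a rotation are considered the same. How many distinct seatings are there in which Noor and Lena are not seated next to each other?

Without the restriction there are (7)! = 5040 seatings.
Those with Noor next to Lena: fuse the pair into one unit and seat 7 units around a circle — 2·(6)! = 1440.
Subtracting, 5040 − 1440 = 3600.

3600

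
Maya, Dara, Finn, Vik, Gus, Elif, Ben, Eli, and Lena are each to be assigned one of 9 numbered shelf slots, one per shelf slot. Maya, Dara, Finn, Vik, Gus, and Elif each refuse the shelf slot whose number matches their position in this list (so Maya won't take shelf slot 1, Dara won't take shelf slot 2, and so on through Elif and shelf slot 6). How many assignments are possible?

183822

Let Aᵢ (for 1 ≤ i ≤ 6) be the placements that put person i in their forbidden shelf slot. Any j of these fix j positions, leaving (9−j)! ways to fill the rest, and there are C(6,j) ways to pick which j.
By inclusion–exclusion, the number of valid placements is Σ_{j=0}^{6} (−1)^j C(6,j)·(9−j)!.
Computing: 362880 − 241920 + 75600 − 14400 + 1800 − 144 + 6 = 183822.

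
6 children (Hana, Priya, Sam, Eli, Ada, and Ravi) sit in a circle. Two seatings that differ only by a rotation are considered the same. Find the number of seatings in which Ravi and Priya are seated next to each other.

48

Glue Ravi and Priya into a block (2 internal orders). Seating 5 units around a circle gives (4)! arrangements.
So 2 × (4)! = 2 × 24 = 48.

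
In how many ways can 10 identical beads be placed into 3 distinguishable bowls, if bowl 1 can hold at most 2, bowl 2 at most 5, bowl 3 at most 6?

By stars and bars, unrestricted non-negative solutions to x_1+…+x_3 = 10 number C(10+2,2) = 66.
Subtract solutions that violate a single cap (substitute x_i' = x_i − (cap_i+1)): x_1 ≥ 3 gives C(9,2) = 36; x_2 ≥ 6 gives C(6,2) = 15; x_3 ≥ 7 gives C(5,2) = 10. Together 61.
Add back pairs where two caps are both exceeded: 3 + 1 + 0 = 4.
By inclusion–exclusion the count is 66 − 61 + 4 = 9.

9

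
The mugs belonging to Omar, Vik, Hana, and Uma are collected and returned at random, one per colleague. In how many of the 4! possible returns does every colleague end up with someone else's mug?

Count assignments avoiding every fixed point. For any j of the 4 colleagues fixed to their own mug, the other 4−j can be arranged in (4−j)! ways.
By inclusion–exclusion this is Σ_{j=0}^{4} (−1)^j C(4,j)·(4−j)!.
Computing: 24 − 24 + 12 − 4 + 1 = 9.

9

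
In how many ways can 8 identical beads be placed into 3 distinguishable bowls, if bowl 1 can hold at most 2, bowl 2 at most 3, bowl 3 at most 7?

Ignoring the caps, the number of non-negative solutions to x_1+…+x_3 = 8 is C(10,2) = 45.
Subtract solutions that violate a single cap (substitute x_i' = x_i − (cap_i+1)): x_1 ≥ 3 gives C(7,2) = 21; x_2 ≥ 4 gives C(6,2) = 15; x_3 ≥ 8 gives C(2,2) = 1. Together 37.
Add back pairs where two caps are both exceeded: 3 + 0 + 0 = 3.
By inclusion–exclusion the count is 45 − 37 + 3 = 11.

11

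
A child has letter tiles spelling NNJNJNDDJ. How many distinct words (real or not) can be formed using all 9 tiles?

NNJNJNDDJ has 9 letters with D appearing twice, J appearing 3 times, and N appearing 4 times.
Dividing 9! = 362880 by 4!·3!·2! = 288 for the repeated letters gives 1260.

1260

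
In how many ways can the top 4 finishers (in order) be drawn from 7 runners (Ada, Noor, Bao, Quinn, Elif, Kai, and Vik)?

This is an ordered selection of 4 from 7: P(7,4).
That gives 7 × 6 × 5 × 4 = 840.

840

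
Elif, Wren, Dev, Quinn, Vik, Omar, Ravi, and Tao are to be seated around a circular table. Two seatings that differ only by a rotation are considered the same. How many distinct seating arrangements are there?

Seat Elif anywhere (absorbing the rotational symmetry), then permute the other 7: (7)! = 5040.

5040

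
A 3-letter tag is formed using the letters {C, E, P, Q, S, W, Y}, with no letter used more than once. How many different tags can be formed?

210

Choose and order 3 of the 7 symbols: the first letter has 7 options, the next 6, then 5.
That product is 7 × 6 × 5 = 210.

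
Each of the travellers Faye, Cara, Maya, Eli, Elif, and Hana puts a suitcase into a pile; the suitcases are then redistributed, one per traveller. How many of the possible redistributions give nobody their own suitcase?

Count assignments avoiding every fixed point. For any j of the 6 travellers fixed to their own suitcase, the other 6−j can be arranged in (6−j)! ways.
By inclusion–exclusion this is Σ_{j=0}^{6} (−1)^j C(6,j)·(6−j)!.
Computing: 720 − 720 + 360 − 120 + 30 − 6 + 1 = 265.

265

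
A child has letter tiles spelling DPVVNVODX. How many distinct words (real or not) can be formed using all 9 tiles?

30240

The 9 letters of DPVVNVODX have repeats: D appearing twice and V appearing 3 times.
Dividing 9! = 362880 by 3!·2! = 12 for the repeated letters gives 30240.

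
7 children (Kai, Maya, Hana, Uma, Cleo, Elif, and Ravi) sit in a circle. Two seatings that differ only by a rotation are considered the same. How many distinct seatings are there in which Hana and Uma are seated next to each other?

Glue Hana and Uma into a block (2 internal orders). Seating 6 units around a circle gives (5)! arrangements.
So 2 × (5)! = 2 × 120 = 240.

240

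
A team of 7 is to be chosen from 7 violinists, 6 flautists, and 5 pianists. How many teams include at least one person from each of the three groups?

Unrestricted: C(18,7) = 31824 ways to pick any 7 of the 18.
Selections missing a whole group: no violinists → C(11,7) = 330; no flautists → C(12,7) = 792; no pianists → C(13,7) = 1716.
Add back selections omitting two groups (i.e. drawn from a single group): C(7,7) + C(6,7) + C(5,7) = 1.
By inclusion–exclusion: 31824 − 2838 + 1 = 28987.

28987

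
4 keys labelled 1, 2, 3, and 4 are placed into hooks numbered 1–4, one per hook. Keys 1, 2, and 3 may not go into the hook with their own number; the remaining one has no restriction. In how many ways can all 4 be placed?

11

Let Aᵢ (for i ∈ {1, 2, 3}) be the placements that put key i in its forbidden hook. Any j of these fix j positions, leaving (4−j)! ways to fill the rest, and there are C(3,j) ways to pick which j.
By inclusion–exclusion, the number of valid placements is Σ_{j=0}^{3} (−1)^j C(3,j)·(4−j)!.
Computing: 24 − 18 + 6 − 1 = 11.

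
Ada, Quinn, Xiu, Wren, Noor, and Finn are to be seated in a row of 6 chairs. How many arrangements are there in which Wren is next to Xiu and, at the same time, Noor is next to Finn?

96

Treat {Wren,Xiu} as one block (2 orders) and {Noor,Finn} as another (2 orders).
That leaves 4 units to arrange: 2 × 2 × 4! = 4 × 24 = 96.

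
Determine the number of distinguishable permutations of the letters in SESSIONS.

Letter multiplicities in SESSIONS: E×1, I×1, N×1, O×1, S×4.
So there are 8! / (4!) = 1680 distinguishable arrangements.

1680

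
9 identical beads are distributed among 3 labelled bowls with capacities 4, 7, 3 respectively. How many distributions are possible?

17

Without the upper bounds there are C(11,2) = 55 ways to split 9 among 3 bowls.
Subtract solutions that violate a single cap (substitute x_i' = x_i − (cap_i+1)): x_1 ≥ 5 gives C(6,2) = 15; x_2 ≥ 8 gives C(3,2) = 3; x_3 ≥ 4 gives C(7,2) = 21. Together 39.
Add back pairs where two caps are both exceeded: 0 + 1 + 0 = 1.
By inclusion–exclusion the count is 55 − 39 + 1 = 17.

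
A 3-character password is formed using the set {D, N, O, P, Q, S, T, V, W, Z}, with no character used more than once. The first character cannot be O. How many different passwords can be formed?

The first character has 10−1 = 9 choices (anything except O).
The remaining 2 characters are filled from the other 9 symbols without repetition: 9 × 8 = 72.
Total: 9 × 72 = 648.

648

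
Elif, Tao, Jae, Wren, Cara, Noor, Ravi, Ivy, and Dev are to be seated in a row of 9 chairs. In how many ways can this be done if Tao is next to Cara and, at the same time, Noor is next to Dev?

20160

Treat {Tao,Cara} as one block (2 orders) and {Noor,Dev} as another (2 orders).
That leaves 7 units to arrange: 2 × 2 × 7! = 4 × 5040 = 20160.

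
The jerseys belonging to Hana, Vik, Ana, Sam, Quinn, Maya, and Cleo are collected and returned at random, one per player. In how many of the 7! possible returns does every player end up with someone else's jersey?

Let Aᵢ be the assignments in which player i gets their old jersey. We want the size of the complement of A₁∪…∪A_7.
By inclusion–exclusion this is Σ_{j=0}^{7} (−1)^j C(7,j)·(7−j)!.
Computing: 5040 − 5040 + 2520 − 840 + 210 − 42 + 7 − 1 = 1854.

1854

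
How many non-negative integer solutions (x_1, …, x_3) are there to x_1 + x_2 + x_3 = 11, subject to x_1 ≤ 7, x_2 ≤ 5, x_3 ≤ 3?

14

Ignoring the caps, the number of non-negative solutions to x_1+…+x_3 = 11 is C(13,2) = 78.
Subtract solutions that violate a single cap (substitute x_i' = x_i − (cap_i+1)): x_1 ≥ 8 gives C(5,2) = 10; x_2 ≥ 6 gives C(7,2) = 21; x_3 ≥ 4 gives C(9,2) = 36. Together 67.
Add back pairs where two caps are both exceeded: 0 + 0 + 3 = 3.
By inclusion–exclusion the count is 78 − 67 + 3 = 14.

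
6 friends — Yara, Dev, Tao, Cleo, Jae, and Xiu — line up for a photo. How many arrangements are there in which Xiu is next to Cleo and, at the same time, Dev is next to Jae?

96

Treat {Xiu,Cleo} as one block (2 orders) and {Dev,Jae} as another (2 orders).
That leaves 4 units to arrange: 2 × 2 × 4! = 4 × 24 = 96.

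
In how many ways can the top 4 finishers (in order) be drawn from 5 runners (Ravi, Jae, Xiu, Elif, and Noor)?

There are 5 choices for 1st place, 4 for 2nd, and so on down to 2 for position 4.
That gives 5 × 4 × 3 × 2 = 120.

120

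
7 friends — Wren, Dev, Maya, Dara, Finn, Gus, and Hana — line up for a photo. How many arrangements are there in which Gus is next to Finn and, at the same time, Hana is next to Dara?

Treat {Gus,Finn} as one block (2 orders) and {Hana,Dara} as another (2 orders).
That leaves 5 units to arrange: 2 × 2 × 5! = 4 × 120 = 480.

480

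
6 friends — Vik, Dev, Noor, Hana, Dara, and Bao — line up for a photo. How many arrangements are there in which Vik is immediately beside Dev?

240

Place the 4 others and the Vik-Dev pair as 5 objects in a line; the pair has 2 internal arrangements.
So the count is 2·(5)! = 240.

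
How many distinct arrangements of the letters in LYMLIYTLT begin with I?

Fix I in the first position and arrange the remaining 8 letters.
Those 8 letters have L appearing 3 times, T appearing twice, and Y appearing twice, giving (8)!/(3!·2!·2!) = 1680.

1680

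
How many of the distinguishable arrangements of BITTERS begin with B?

360

Fix B in the first position and arrange the remaining 6 letters.
Those 6 letters have T appearing twice, giving (6)!/(2!) = 360.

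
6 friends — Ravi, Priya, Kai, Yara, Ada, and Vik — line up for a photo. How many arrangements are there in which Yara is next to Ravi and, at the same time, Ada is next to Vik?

Treat {Yara,Ravi} as one block (2 orders) and {Ada,Vik} as another (2 orders).
That leaves 4 units to arrange: 2 × 2 × 4! = 4 × 24 = 96.

96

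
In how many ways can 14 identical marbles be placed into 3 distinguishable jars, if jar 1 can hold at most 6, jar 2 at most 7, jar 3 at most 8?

Without the upper bounds there are C(16,2) = 120 ways to split 14 among 3 jars.
Subtract solutions that violate a single cap (substitute x_i' = x_i − (cap_i+1)): x_1 ≥ 7 gives C(9,2) = 36; x_2 ≥ 8 gives C(8,2) = 28; x_3 ≥ 9 gives C(7,2) = 21. Together 85.
No two caps can be exceeded simultaneously, so the pair terms are all 0.
By inclusion–exclusion the count is 120 − 85 + 0 = 35.

35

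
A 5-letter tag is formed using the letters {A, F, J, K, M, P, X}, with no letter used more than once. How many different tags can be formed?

2520

With no repetition, fill the 5 letters in order: 7 choices, then 6, down to 3.
That product is 7 × 6 × 5 × 4 × 3 = 2520.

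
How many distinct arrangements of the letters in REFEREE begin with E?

60

With the first slot taken by E, it remains to arrange the other 6 letters (RFEREE).
Those 6 letters have E appearing 3 times and R appearing twice, giving (6)!/(3!·2!) = 60.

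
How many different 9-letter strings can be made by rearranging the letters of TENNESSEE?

3780

TENNESSEE has 9 letters with E appearing 4 times, N appearing twice, and S appearing twice.
The number of distinct arrangements is 9!/(4!·2!·2!) = 362880/96 = 3780.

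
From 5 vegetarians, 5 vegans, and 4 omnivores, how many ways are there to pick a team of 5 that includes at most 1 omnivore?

Split by how many omnivores are chosen (0 through 1).
Sum: C(4,0)·C(10,5) + C(4,1)·C(10,4) = 252 + 840 = 1092.

1092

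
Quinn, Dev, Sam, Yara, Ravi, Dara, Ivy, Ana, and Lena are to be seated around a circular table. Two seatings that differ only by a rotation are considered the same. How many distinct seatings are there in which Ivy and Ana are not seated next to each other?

All circular seatings of 9 people number (8)! = 40320.
Those with Ivy next to Ana: fuse the pair into one unit and seat 8 units around a circle — 2·(7)! = 10080.
Subtracting, 40320 − 10080 = 30240.

30240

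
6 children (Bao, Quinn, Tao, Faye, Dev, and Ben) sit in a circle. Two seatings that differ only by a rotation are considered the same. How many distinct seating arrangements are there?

Around a circle, 6 distinct people have 6!/6 = (5)! = 120 rotationally distinct seatings.

120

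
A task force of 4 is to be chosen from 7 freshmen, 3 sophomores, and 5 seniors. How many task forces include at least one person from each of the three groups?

630

Unrestricted: C(15,4) = 1365 ways to pick any 4 of the 15.
Subtract selections that omit an entire group: no freshmen → C(8,4) = 70; no sophomores → C(12,4) = 495; no seniors → C(10,4) = 210.
Add back selections omitting two groups (i.e. drawn from a single group): C(7,4) + C(3,4) + C(5,4) = 40.
By inclusion–exclusion: 1365 − 775 + 40 = 630.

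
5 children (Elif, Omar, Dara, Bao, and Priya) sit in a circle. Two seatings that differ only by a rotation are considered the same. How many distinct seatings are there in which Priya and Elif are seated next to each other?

Glue Priya and Elif into a block (2 internal orders). Seating 4 units around a circle gives (3)! arrangements.
So 2 × (3)! = 2 × 6 = 12.

12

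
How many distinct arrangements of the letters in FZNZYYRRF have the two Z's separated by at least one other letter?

Total arrangements of FZNZYYRRF: 9!/(2!·2!·2!·2!) = 22680.
Arrangements with the Z's together: treat ZZ as one letter, giving (8)!/(2!·2!·2!) = 5040.
Hence 22680 − 5040 = 17640.

17640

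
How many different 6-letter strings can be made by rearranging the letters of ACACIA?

60

ACACIA has 6 letters with A appearing 3 times and C appearing twice.
Dividing 6! = 720 by 3!·2! = 12 for the repeated letters gives 60.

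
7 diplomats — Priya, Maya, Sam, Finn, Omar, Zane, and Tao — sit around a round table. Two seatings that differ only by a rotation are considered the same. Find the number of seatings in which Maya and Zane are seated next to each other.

240

Glue Maya and Zane into a block (2 internal orders). Seating 6 units around a circle gives (5)! arrangements.
So 2 × (5)! = 2 × 120 = 240.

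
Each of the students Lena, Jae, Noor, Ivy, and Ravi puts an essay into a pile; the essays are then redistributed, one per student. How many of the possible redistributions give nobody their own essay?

44

Count assignments avoiding every fixed point. For any j of the 5 students fixed to their own essay, the other 5−j can be arranged in (5−j)! ways.
By inclusion–exclusion this is Σ_{j=0}^{5} (−1)^j C(5,j)·(5−j)!.
Computing: 120 − 120 + 60 − 20 + 5 − 1 = 44.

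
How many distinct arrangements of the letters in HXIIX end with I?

Fix I in the last position and arrange the remaining 4 letters.
Those 4 letters have X appearing twice, giving (4)!/(2!) = 12.

12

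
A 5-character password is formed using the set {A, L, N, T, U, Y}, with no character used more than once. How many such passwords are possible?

This is a permutation of 5 out of 6: P(6,5) = 6!/1!.
6 × 5 × 4 × 3 × 2 = 720.

720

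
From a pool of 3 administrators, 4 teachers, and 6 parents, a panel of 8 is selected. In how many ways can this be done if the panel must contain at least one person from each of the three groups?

1233

Total 8-person selections from all 13: C(13,8) = 1287.
Subtract selections that omit an entire group: no administrators → C(10,8) = 45; no teachers → C(9,8) = 9; no parents → C(7,8) = 0.
Add back selections omitting two groups (i.e. drawn from a single group): C(3,8) + C(4,8) + C(6,8) = 0.
By inclusion–exclusion: 1287 − 54 + 0 = 1233.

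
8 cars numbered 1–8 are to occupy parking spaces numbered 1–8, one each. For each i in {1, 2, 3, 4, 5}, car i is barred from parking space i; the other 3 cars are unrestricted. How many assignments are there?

Let Aᵢ (for 1 ≤ i ≤ 5) be the placements that put car i in its forbidden parking space. Any j of these fix j positions, leaving (8−j)! ways to fill the rest, and there are C(5,j) ways to pick which j.
By inclusion–exclusion, the number of valid placements is Σ_{j=0}^{5} (−1)^j C(5,j)·(8−j)!.
Computing: 40320 − 25200 + 7200 − 1200 + 120 − 6 = 21234.

21234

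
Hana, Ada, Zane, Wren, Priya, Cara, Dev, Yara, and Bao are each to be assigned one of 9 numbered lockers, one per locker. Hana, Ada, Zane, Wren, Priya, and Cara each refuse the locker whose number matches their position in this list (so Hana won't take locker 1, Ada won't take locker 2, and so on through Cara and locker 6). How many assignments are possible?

Let Aᵢ (for 1 ≤ i ≤ 6) be the placements that put person i in their forbidden locker. Any j of these fix j positions, leaving (9−j)! ways to fill the rest, and there are C(6,j) ways to pick which j.
By inclusion–exclusion, the number of valid placements is Σ_{j=0}^{6} (−1)^j C(6,j)·(9−j)!.
Computing: 362880 − 241920 + 75600 − 14400 + 1800 − 144 + 6 = 183822.

183822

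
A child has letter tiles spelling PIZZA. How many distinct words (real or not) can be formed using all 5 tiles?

PIZZA has 5 letters with Z appearing twice.
Dividing 5! = 120 by 2! = 2 for the repeated letters gives 60.

60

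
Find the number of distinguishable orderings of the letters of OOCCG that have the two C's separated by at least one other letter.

There are 5!/(2!·2!) = 30 arrangements of OOCCG in total.
Arrangements with the C's together: treat CC as one letter, giving (4)!/(2!) = 12.
Hence 30 − 12 = 18.

18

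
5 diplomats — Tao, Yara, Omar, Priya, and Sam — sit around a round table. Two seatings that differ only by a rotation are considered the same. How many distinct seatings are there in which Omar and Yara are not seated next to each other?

12

Without the restriction there are (4)! = 24 seatings.
Those with Omar next to Yara: fuse the pair into one unit and seat 4 units around a circle — 2·(3)! = 12.
Subtracting, 24 − 12 = 12.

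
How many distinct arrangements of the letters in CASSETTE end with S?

With the last slot taken by S, it remains to arrange the other 7 letters (CASETTE).
Those 7 letters have E appearing twice and T appearing twice, giving (7)!/(2!·2!) = 1260.

1260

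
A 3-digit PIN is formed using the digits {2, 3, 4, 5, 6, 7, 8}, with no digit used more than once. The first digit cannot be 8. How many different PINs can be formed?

The first digit has 7−1 = 6 choices (anything except 8).
The remaining 2 digits are filled from the other 6 symbols without repetition: 6 × 5 = 30.
Total: 6 × 30 = 180.

180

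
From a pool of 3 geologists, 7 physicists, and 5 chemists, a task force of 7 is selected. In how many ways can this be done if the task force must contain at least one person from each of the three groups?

5516

Total 7-person selections from all 15: C(15,7) = 6435.
Subtract selections that omit an entire group: no geologists → C(12,7) = 792; no physicists → C(8,7) = 8; no chemists → C(10,7) = 120.
Add back selections omitting two groups (i.e. drawn from a single group): C(3,7) + C(7,7) + C(5,7) = 1.
By inclusion–exclusion: 6435 − 920 + 1 = 5516.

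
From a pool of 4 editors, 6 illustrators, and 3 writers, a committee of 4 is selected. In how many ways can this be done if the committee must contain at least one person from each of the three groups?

With no constraint there are C(13,4) = 715 possible selections.
Subtract selections that omit an entire group: no editors → C(9,4) = 126; no illustrators → C(7,4) = 35; no writers → C(10,4) = 210.
Add back selections omitting two groups (i.e. drawn from a single group): C(4,4) + C(6,4) + C(3,4) = 16.
By inclusion–exclusion: 715 − 371 + 16 = 360.

360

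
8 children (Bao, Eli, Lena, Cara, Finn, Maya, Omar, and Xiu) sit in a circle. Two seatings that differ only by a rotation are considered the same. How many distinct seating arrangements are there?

5040

Around a circle, 8 distinct people have 8!/8 = (7)! = 5040 rotationally distinct seatings.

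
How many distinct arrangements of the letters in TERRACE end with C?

Fix C in the last position and arrange the remaining 6 letters.
Those 6 letters have E appearing twice and R appearing twice, giving (6)!/(2!·2!) = 180.

180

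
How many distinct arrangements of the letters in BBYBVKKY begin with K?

With the first slot taken by K, it remains to arrange the other 7 letters (BBYBVKY).
Those 7 letters have B appearing 3 times and Y appearing twice, giving (7)!/(3!·2!) = 420.

420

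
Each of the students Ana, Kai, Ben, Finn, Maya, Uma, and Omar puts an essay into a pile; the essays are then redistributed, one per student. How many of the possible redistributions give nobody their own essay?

1854

This is the derangement count D_7: permutations of 7 items with no fixed point.
By inclusion–exclusion this is Σ_{j=0}^{7} (−1)^j C(7,j)·(7−j)!.
Computing: 5040 − 5040 + 2520 − 840 + 210 − 42 + 7 − 1 = 1854.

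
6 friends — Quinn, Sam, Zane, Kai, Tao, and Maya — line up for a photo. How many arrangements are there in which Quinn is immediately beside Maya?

Treat {Quinn, Maya} as a single unit. There are 5 units to order, and the pair itself can be ordered 2 ways.
So the count is 2·(5)! = 240.

240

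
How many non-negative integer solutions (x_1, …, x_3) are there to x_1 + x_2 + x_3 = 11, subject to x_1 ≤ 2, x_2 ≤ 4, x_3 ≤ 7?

Ignoring the caps, the number of non-negative solutions to x_1+…+x_3 = 11 is C(13,2) = 78.
Subtract solutions that violate a single cap (substitute x_i' = x_i − (cap_i+1)): x_1 ≥ 3 gives C(10,2) = 45; x_2 ≥ 5 gives C(8,2) = 28; x_3 ≥ 8 gives C(5,2) = 10. Together 83.
Add back pairs where two caps are both exceeded: 10 + 1 + 0 = 11.
By inclusion–exclusion the count is 78 − 83 + 11 = 6.

6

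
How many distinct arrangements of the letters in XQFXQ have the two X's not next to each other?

18

Total arrangements of XQFXQ: 5!/(2!·2!) = 30.
If the two X's are adjacent, glue them into one block, leaving 4 items to arrange: (4)!/(2!) = 12 ways.
Hence 30 − 12 = 18.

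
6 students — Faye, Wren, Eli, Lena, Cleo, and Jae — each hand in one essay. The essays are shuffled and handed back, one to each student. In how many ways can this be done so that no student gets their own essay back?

265

Count assignments avoiding every fixed point. For any j of the 6 students fixed to their own essay, the other 6−j can be arranged in (6−j)! ways.
By inclusion–exclusion this is Σ_{j=0}^{6} (−1)^j C(6,j)·(6−j)!.
Computing: 720 − 720 + 360 − 120 + 30 − 6 + 1 = 265.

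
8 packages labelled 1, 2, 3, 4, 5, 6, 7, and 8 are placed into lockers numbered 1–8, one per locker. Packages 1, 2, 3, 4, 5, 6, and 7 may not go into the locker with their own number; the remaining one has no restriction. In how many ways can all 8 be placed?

Let Aᵢ (for 1 ≤ i ≤ 7) be the placements that put package i in its forbidden locker. Any j of these fix j positions, leaving (8−j)! ways to fill the rest, and there are C(7,j) ways to pick which j.
By inclusion–exclusion, the number of valid placements is Σ_{j=0}^{7} (−1)^j C(7,j)·(8−j)!.
Computing: 40320 − 35280 + 15120 − 4200 + 840 − 126 + 14 − 1 = 16687.

16687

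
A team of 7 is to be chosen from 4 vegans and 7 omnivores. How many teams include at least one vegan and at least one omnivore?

Unrestricted: C(11,7) = 330 ways to pick any 7 of the 11.
Subtract selections that omit an entire group: no vegans → C(7,7) = 1; no omnivores → C(4,7) = 0.
Both groups omitted at once is impossible, so 330 − 1 = 329.

329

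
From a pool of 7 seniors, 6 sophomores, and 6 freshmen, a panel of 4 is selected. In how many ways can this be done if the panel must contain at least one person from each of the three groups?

With no constraint there are C(19,4) = 3876 possible selections.
Selections missing a whole group: no seniors → C(12,4) = 495; no sophomores → C(13,4) = 715; no freshmen → C(13,4) = 715.
Add back selections omitting two groups (i.e. drawn from a single group): C(7,4) + C(6,4) + C(6,4) = 65.
By inclusion–exclusion: 3876 − 1925 + 65 = 2016.

2016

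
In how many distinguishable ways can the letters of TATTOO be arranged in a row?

60

The 6 letters of TATTOO have repeats: O appearing twice and T appearing 3 times.
So there are 6! / (3!·2!) = 60 distinguishable arrangements.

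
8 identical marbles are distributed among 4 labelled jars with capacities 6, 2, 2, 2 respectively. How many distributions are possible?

23

Without the upper bounds there are C(11,3) = 165 ways to split 8 among 4 jars.
Subtract solutions that violate a single cap (substitute x_i' = x_i − (cap_i+1)): x_1 ≥ 7 gives C(4,3) = 4; x_2 ≥ 3 gives C(8,3) = 56; x_3 ≥ 3 gives C(8,3) = 56; x_4 ≥ 3 gives C(8,3) = 56. Together 172.
Add back pairs where two caps are both exceeded: 0 + 0 + 0 + 10 + 10 + 10 = 30.
By inclusion–exclusion the count is 165 − 172 + 30 = 23.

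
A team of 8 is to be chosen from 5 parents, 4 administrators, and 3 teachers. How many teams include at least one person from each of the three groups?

Total 8-person selections from all 12: C(12,8) = 495.
Selections missing a whole group: no parents → C(7,8) = 0; no administrators → C(8,8) = 1; no teachers → C(9,8) = 9.
Add back selections omitting two groups (i.e. drawn from a single group): C(5,8) + C(4,8) + C(3,8) = 0.
By inclusion–exclusion: 495 − 10 + 0 = 485.

485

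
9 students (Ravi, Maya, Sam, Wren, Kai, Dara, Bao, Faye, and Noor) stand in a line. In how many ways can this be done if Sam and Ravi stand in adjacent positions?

80640

Treat {Sam, Ravi} as a single unit. There are 8 units to order, and the pair itself can be ordered 2 ways.
That gives 2 × 8! = 2 × 40320 = 80640.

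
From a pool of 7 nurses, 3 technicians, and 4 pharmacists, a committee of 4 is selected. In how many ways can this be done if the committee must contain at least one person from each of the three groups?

462

Total 4-person selections from all 14: C(14,4) = 1001.
Selections missing a whole group: no nurses → C(7,4) = 35; no technicians → C(11,4) = 330; no pharmacists → C(10,4) = 210.
Add back selections omitting two groups (i.e. drawn from a single group): C(7,4) + C(3,4) + C(4,4) = 36.
By inclusion–exclusion: 1001 − 575 + 36 = 462.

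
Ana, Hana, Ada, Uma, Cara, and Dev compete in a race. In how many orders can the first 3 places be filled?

There are 6 choices for 1st place, 5 for 2nd, and 4 for 3rd.
That gives 6 × 5 × 4 = 120.

120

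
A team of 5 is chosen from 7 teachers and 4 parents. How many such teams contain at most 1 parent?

161

Split by how many parents are chosen (0 through 1).
Sum: C(4,0)·C(7,5) + C(4,1)·C(7,4) = 21 + 140 = 161.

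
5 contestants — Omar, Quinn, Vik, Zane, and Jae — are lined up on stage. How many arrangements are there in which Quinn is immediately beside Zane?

Glue Quinn and Zane into one block (2 internal orders), leaving 4 units to arrange in a row.
So the count is 2·(4)! = 48.

48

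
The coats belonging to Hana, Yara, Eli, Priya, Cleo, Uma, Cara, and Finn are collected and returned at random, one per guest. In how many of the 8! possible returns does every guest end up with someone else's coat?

Count assignments avoiding every fixed point. For any j of the 8 guests fixed to their own coat, the other 8−j can be arranged in (8−j)! ways.
By inclusion–exclusion this is Σ_{j=0}^{8} (−1)^j C(8,j)·(8−j)!.
Computing: 40320 − 40320 + 20160 − 6720 + 1680 − 336 + 56 − 8 + 1 = 14833.

14833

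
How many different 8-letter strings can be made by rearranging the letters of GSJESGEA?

5040

Letter multiplicities in GSJESGEA: A×1, E×2, G×2, J×1, S×2.
The number of distinct arrangements is 8!/(2!·2!·2!) = 40320/8 = 5040.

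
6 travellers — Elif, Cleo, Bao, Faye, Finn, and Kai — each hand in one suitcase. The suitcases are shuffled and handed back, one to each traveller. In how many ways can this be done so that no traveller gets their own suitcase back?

Let Aᵢ be the assignments in which traveller i gets their own suitcase. We want the size of the complement of A₁∪…∪A_6.
By inclusion–exclusion this is Σ_{j=0}^{6} (−1)^j C(6,j)·(6−j)!.
Computing: 720 − 720 + 360 − 120 + 30 − 6 + 1 = 265.

265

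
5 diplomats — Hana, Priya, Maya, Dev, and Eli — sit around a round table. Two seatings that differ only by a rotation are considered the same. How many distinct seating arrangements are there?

Seat Hana anywhere (absorbing the rotational symmetry), then permute the other 4: (4)! = 24.

24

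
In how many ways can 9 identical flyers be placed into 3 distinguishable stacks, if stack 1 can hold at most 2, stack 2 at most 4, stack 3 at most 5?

6

Without the upper bounds there are C(11,2) = 55 ways to split 9 among 3 stacks.
Subtract solutions that violate a single cap (substitute x_i' = x_i − (cap_i+1)): x_1 ≥ 3 gives C(8,2) = 28; x_2 ≥ 5 gives C(6,2) = 15; x_3 ≥ 6 gives C(5,2) = 10. Together 53.
Add back pairs where two caps are both exceeded: 3 + 1 + 0 = 4.
By inclusion–exclusion the count is 55 − 53 + 4 = 6.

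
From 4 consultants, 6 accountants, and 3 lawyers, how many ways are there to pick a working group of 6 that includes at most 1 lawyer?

Split by how many lawyers are chosen (0 through 1).
Sum: C(3,0)·C(10,6) + C(3,1)·C(10,5) = 210 + 756 = 966.

966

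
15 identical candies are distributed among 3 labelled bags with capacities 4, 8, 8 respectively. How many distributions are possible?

By stars and bars, unrestricted non-negative solutions to x_1+…+x_3 = 15 number C(15+2,2) = 136.
Subtract solutions that violate a single cap (substitute x_i' = x_i − (cap_i+1)): x_1 ≥ 5 gives C(12,2) = 66; x_2 ≥ 9 gives C(8,2) = 28; x_3 ≥ 9 gives C(8,2) = 28. Together 122.
Add back pairs where two caps are both exceeded: 3 + 3 + 0 = 6.
By inclusion–exclusion the count is 136 − 122 + 6 = 20.

20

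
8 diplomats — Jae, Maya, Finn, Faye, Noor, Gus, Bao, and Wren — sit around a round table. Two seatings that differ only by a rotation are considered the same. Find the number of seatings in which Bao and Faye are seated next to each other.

1440

Glue Bao and Faye into a block (2 internal orders). Seating 7 units around a circle gives (6)! arrangements.
So 2 × (6)! = 2 × 720 = 1440.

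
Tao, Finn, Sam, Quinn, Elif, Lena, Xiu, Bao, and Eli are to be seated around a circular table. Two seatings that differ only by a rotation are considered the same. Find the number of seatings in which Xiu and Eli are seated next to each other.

10080

Treat {Xiu, Eli} as one unit (2 internal orders) and seat the resulting 8 units around the table: (7)! circular arrangements.
So 2 × (7)! = 2 × 5040 = 10080.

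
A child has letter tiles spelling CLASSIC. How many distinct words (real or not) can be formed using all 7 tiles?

CLASSIC has 7 letters with C appearing twice and S appearing twice.
So there are 7! / (2!·2!) = 1260 distinguishable arrangements.

1260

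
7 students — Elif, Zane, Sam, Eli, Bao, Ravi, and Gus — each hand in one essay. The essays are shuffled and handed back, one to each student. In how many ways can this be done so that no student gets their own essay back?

1854

This is the derangement count D_7: permutations of 7 items with no fixed point.
By inclusion–exclusion this is Σ_{j=0}^{7} (−1)^j C(7,j)·(7−j)!.
Computing: 5040 − 5040 + 2520 − 840 + 210 − 42 + 7 − 1 = 1854.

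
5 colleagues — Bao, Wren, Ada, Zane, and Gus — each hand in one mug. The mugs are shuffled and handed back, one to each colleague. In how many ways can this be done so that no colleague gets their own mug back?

44

Let Aᵢ be the assignments in which colleague i gets their own mug. We want the size of the complement of A₁∪…∪A_5.
By inclusion–exclusion this is Σ_{j=0}^{5} (−1)^j C(5,j)·(5−j)!.
Computing: 120 − 120 + 60 − 20 + 5 − 1 = 44.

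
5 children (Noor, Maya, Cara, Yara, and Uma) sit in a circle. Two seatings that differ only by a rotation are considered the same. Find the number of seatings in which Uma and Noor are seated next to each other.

Treat {Uma, Noor} as one unit (2 internal orders) and seat the resulting 4 units around the table: (3)! circular arrangements.
So 2 × (3)! = 2 × 6 = 12.

12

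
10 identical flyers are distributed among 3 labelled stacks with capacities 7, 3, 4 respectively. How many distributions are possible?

14

Without the upper bounds there are C(12,2) = 66 ways to split 10 among 3 stacks.
Subtract solutions that violate a single cap (substitute x_i' = x_i − (cap_i+1)): x_1 ≥ 8 gives C(4,2) = 6; x_2 ≥ 4 gives C(8,2) = 28; x_3 ≥ 5 gives C(7,2) = 21. Together 55.
Add back pairs where two caps are both exceeded: 0 + 0 + 3 = 3.
By inclusion–exclusion the count is 66 − 55 + 3 = 14.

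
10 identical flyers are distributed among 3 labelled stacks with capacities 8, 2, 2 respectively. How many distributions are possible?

6

Without the upper bounds there are C(12,2) = 66 ways to split 10 among 3 stacks.
Subtract solutions that violate a single cap (substitute x_i' = x_i − (cap_i+1)): x_1 ≥ 9 gives C(3,2) = 3; x_2 ≥ 3 gives C(9,2) = 36; x_3 ≥ 3 gives C(9,2) = 36. Together 75.
Add back pairs where two caps are both exceeded: 0 + 0 + 15 = 15.
By inclusion–exclusion the count is 66 − 75 + 15 = 6.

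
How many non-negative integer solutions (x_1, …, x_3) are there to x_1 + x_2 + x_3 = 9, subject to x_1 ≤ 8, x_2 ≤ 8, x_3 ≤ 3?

Ignoring the caps, the number of non-negative solutions to x_1+…+x_3 = 9 is C(11,2) = 55.
Subtract solutions that violate a single cap (substitute x_i' = x_i − (cap_i+1)): x_1 ≥ 9 gives C(2,2) = 1; x_2 ≥ 9 gives C(2,2) = 1; x_3 ≥ 4 gives C(7,2) = 21. Together 23.
No two caps can be exceeded simultaneously, so the pair terms are all 0.
By inclusion–exclusion the count is 55 − 23 + 0 = 32.

32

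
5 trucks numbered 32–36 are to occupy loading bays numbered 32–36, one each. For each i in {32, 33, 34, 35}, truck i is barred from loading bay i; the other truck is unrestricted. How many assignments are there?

Let Aᵢ (for 32 ≤ i ≤ 35) be the placements that put truck i in its forbidden loading bay. Any j of these fix j positions, leaving (5−j)! ways to fill the rest, and there are C(4,j) ways to pick which j.
By inclusion–exclusion, the number of valid placements is Σ_{j=0}^{4} (−1)^j C(4,j)·(5−j)!.
Computing: 120 − 96 + 36 − 8 + 1 = 53.

53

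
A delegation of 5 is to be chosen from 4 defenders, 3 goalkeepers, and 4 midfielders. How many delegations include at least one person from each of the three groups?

364

Total 5-person selections from all 11: C(11,5) = 462.
Selections missing a whole group: no defenders → C(7,5) = 21; no goalkeepers → C(8,5) = 56; no midfielders → C(7,5) = 21.
Add back selections omitting two groups (i.e. drawn from a single group): C(4,5) + C(3,5) + C(4,5) = 0.
By inclusion–exclusion: 462 − 98 + 0 = 364.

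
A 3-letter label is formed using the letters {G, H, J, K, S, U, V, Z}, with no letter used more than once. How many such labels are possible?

With no repetition, fill the 3 letters in order: 8 choices, then 7, down to 6.
8 × 7 × 6 = 336.

336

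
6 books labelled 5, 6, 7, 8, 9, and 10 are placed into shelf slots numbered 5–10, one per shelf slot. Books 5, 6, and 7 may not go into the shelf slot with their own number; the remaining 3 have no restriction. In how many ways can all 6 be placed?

426

Let Aᵢ (for i ∈ {5, 6, 7}) be the placements that put book i in its forbidden shelf slot. Any j of these fix j positions, leaving (6−j)! ways to fill the rest, and there are C(3,j) ways to pick which j.
By inclusion–exclusion, the number of valid placements is Σ_{j=0}^{3} (−1)^j C(3,j)·(6−j)!.
Computing: 720 − 360 + 72 − 6 = 426.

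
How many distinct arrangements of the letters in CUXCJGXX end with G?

420

With the last slot taken by G, it remains to arrange the other 7 letters (CUXCJXX).
Those 7 letters have C appearing twice and X appearing 3 times, giving (7)!/(3!·2!) = 420.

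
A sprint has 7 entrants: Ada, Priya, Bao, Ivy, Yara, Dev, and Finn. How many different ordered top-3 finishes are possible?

210

There are 7 choices for 1st place, 6 for 2nd, and 5 for 3rd.
That gives 7 × 6 × 5 = 210.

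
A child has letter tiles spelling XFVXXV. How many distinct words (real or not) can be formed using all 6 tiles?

The 6 letters of XFVXXV have repeats: V appearing twice and X appearing 3 times.
So there are 6! / (3!·2!) = 60 distinguishable arrangements.

60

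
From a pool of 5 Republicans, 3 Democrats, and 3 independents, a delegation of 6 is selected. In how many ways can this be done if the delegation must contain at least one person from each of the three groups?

405

With no constraint there are C(11,6) = 462 possible selections.
Selections missing a whole group: no Republicans → C(6,6) = 1; no Democrats → C(8,6) = 28; no independents → C(8,6) = 28.
Add back selections omitting two groups (i.e. drawn from a single group): C(5,6) + C(3,6) + C(3,6) = 0.
By inclusion–exclusion: 462 − 57 + 0 = 405.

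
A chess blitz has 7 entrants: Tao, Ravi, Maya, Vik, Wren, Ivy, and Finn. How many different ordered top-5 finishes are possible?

2520

This is an ordered selection of 5 from 7: P(7,5).
That gives 7 × 6 × 5 × 4 × 3 = 2520.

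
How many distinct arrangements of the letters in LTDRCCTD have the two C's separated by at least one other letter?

There are 8!/(2!·2!·2!) = 5040 arrangements of LTDRCCTD in total.
If the two C's are adjacent, glue them into one block, leaving 7 items to arrange: (7)!/(2!·2!) = 1260 ways.
Subtracting, 5040 − 1260 = 3780 arrangements keep the C's apart.

3780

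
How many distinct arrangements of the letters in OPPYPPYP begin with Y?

42

Fix Y in the first position and arrange the remaining 7 letters.
Those 7 letters have P appearing 5 times, giving (7)!/(5!) = 42.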